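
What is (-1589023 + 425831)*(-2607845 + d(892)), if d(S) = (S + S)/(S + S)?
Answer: 3033423278048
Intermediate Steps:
d(S) = 1 (d(S) = (2*S)/((2*S)) = (2*S)*(1/(2*S)) = 1)
(-1589023 + 425831)*(-2607845 + d(892)) = (-1589023 + 425831)*(-2607845 + 1) = -1163192*(-2607844) = 3033423278048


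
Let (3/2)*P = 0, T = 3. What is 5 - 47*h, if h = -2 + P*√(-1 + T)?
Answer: 99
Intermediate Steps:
P = 0 (P = (⅔)*0 = 0)
h = -2 (h = -2 + 0*√(-1 + 3) = -2 + 0*√2 = -2 + 0 = -2)
5 - 47*h = 5 - 47*(-2) = 5 + 94 = 99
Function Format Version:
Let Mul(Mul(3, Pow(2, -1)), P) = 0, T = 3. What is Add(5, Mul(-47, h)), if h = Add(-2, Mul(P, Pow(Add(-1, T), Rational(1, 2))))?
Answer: 99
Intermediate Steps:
P = 0 (P = Mul(Rational(2, 3), 0) = 0)
h = -2 (h = Add(-2, Mul(0, Pow(Add(-1, 3), Rational(1, 2)))) = Add(-2, Mul(0, Pow(2, Rational(1, 2)))) = Add(-2, 0) = -2)
Add(5, Mul(-47, h)) = Add(5, Mul(-47, -2)) = Add(5, 94) = 99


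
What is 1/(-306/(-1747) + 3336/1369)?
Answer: 2391643/6246906 ≈ 0.38285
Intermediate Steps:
1/(-306/(-1747) + 3336/1369) = 1/(-306*(-1/1747) + 3336*(1/1369)) = 1/(306/1747 + 3336/1369) = 1/(6246906/2391643) = 2391643/6246906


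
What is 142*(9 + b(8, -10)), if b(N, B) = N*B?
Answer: -10082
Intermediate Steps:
b(N, B) = B*N
142*(9 + b(8, -10)) = 142*(9 - 10*8) = 142*(9 - 80) = 142*(-71) = -10082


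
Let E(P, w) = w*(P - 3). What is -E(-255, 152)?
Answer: 39216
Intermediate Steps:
E(P, w) = w*(-3 + P)
-E(-255, 152) = -152*(-3 - 255) = -152*(-258) = -1*(-39216) = 39216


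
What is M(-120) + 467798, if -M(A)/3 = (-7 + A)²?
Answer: 419411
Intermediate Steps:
M(A) = -3*(-7 + A)²
M(-120) + 467798 = -3*(-7 - 120)² + 467798 = -3*(-127)² + 467798 = -3*16129 + 467798 = -48387 + 467798 = 419411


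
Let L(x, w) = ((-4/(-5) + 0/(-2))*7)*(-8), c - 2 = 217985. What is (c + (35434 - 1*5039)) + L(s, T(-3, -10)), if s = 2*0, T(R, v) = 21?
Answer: 1241686/5 ≈ 2.4834e+5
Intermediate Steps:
c = 217987 (c = 2 + 217985 = 217987)
s = 0
L(x, w) = -224/5 (L(x, w) = ((-4*(-⅕) + 0*(-½))*7)*(-8) = ((⅘ + 0)*7)*(-8) = ((⅘)*7)*(-8) = (28/5)*(-8) = -224/5)
(c + (35434 - 1*5039)) + L(s, T(-3, -10)) = (217987 + (35434 - 1*5039)) - 224/5 = (217987 + (35434 - 5039)) - 224/5 = (217987 + 30395) - 224/5 = 248382 - 224/5 = 1241686/5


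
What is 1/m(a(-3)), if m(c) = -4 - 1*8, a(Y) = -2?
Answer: -1/12 ≈ -0.083333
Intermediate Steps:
m(c) = -12 (m(c) = -4 - 8 = -12)
1/m(a(-3)) = 1/(-12) = -1/12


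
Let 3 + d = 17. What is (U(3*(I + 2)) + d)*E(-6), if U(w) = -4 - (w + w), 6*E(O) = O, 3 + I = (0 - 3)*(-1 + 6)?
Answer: -106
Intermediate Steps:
I = -18 (I = -3 + (0 - 3)*(-1 + 6) = -3 - 3*5 = -3 - 15 = -18)
d = 14 (d = -3 + 17 = 14)
E(O) = O/6
U(w) = -4 - 2*w
(U(3*(I + 2)) + d)*E(-6) = ((-4 - 6*(-18 + 2)) + 14)*((⅙)*(-6)) = ((-4 - 6*(-16)) + 14)*(-1) = ((-4 - 2*(-48)) + 14)*(-1) = ((-4 + 96) + 14)*(-1) = (92 + 14)*(-1) = 106*(-1) = -106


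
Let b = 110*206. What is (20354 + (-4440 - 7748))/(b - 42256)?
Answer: -1361/3266 ≈ -0.41672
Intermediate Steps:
b = 22660
(20354 + (-4440 - 7748))/(b - 42256) = (20354 + (-4440 - 7748))/(22660 - 42256) = (20354 - 12188)/(-19596) = 8166*(-1/19596) = -1361/3266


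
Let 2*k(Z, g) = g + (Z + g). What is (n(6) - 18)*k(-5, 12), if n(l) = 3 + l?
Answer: -171/2 ≈ -85.500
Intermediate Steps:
k(Z, g) = g + Z/2 (k(Z, g) = (g + (Z + g))/2 = (Z + 2*g)/2 = g + Z/2)
(n(6) - 18)*k(-5, 12) = ((3 + 6) - 18)*(12 + (½)*(-5)) = (9 - 18)*(12 - 5/2) = -9*19/2 = -171/2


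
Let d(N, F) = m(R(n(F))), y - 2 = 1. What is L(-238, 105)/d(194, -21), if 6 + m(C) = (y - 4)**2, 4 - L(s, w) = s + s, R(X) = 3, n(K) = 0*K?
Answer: -96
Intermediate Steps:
y = 3 (y = 2 + 1 = 3)
n(K) = 0
L(s, w) = 4 - 2*s (L(s, w) = 4 - (s + s) = 4 - 2*s)
m(C) = -5 (m(C) = -6 + (3 - 4)**2 = -6 + (-1)**2 = -6 + 1 = -5)
d(N, F) = -5
L(-238, 105)/d(194, -21) = (4 - 2*(-238))/(-5) = (4 + 476)*(-1/5) = 480*(-1/5) = -96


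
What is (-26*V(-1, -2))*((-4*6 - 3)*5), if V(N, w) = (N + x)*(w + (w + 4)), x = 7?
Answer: 0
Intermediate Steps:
V(N, w) = (4 + 2*w)*(7 + N) (V(N, w) = (N + 7)*(w + (w + 4)) = (7 + N)*(w + (4 + w)) = (7 + N)*(4 + 2*w) = (4 + 2*w)*(7 + N))
(-26*V(-1, -2))*((-4*6 - 3)*5) = (-26*(28 + 4*(-1) + 14*(-2) + 2*(-1)*(-2)))*((-4*6 - 3)*5) = (-26*(28 - 4 - 28 + 4))*((-24 - 3)*5) = (-26*0)*(-27*5) = 0*(-135) = 0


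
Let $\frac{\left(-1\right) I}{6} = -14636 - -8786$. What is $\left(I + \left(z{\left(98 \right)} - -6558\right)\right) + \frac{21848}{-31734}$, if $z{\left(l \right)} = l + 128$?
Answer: $\frac{664562504}{15867} \approx 41883.0$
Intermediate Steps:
$z{\left(l \right)} = 128 + l$
$I = 35100$ ($I = - 6 \left(-14636 - -8786\right) = - 6 \left(-14636 + 8786\right) = \left(-6\right) \left(-5850\right) = 35100$)
$\left(I + \left(z{\left(98 \right)} - -6558\right)\right) + \frac{21848}{-31734} = \left(35100 + \left(\left(128 + 98\right) - -6558\right)\right) + \frac{21848}{-31734} = \left(35100 + \left(226 + 6558\right)\right) + 21848 \left(- \frac{1}{31734}\right) = \left(35100 + 6784\right) - \frac{10924}{15867} = 41884 - \frac{10924}{15867} = \frac{664562504}{15867}$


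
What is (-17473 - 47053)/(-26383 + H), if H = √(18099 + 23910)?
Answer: 851194729/348010340 + 32263*√42009/348010340 ≈ 2.4649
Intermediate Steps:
H = √42009 ≈ 204.96
(-17473 - 47053)/(-26383 + H) = (-17473 - 47053)/(-26383 + √42009) = -64526/(-26383 + √42009)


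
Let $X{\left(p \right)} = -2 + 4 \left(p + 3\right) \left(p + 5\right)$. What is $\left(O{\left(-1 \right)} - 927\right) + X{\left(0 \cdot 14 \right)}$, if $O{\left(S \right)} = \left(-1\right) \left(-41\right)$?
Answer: $-828$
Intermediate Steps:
$O{\left(S \right)} = 41$
$X{\left(p \right)} = -2 + 4 \left(3 + p\right) \left(5 + p\right)$
$\left(O{\left(-1 \right)} - 927\right) + X{\left(0 \cdot 14 \right)} = \left(41 - 927\right) + \left(58 + 4 \left(0 \cdot 14\right)^{2} + 32 \cdot 0 \cdot 14\right) = -886 + \left(58 + 4 \cdot 0^{2} + 32 \cdot 0\right) = -886 + \left(58 + 4 \cdot 0 + 0\right) = -886 + \left(58 + 0 + 0\right) = -886 + 58 = -828$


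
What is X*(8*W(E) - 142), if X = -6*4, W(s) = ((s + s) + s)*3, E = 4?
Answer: -3504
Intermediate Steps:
W(s) = 9*s (W(s) = (2*s + s)*3 = (3*s)*3 = 9*s)
X = -24
X*(8*W(E) - 142) = -24*(8*(9*4) - 142) = -24*(8*36 - 142) = -24*(288 - 142) = -24*146 = -3504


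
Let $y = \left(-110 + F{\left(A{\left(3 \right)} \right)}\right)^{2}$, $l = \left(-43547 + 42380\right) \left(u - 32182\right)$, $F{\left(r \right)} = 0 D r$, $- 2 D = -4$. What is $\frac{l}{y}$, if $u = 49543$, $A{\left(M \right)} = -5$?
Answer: $- \frac{20260287}{12100} \approx -1674.4$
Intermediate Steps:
$D = 2$ ($D = \left(- \frac{1}{2}\right) \left(-4\right) = 2$)
$F{\left(r \right)} = 0$ ($F{\left(r \right)} = 0 \cdot 2 r = 0 r = 0$)
$l = -20260287$ ($l = \left(-43547 + 42380\right) \left(49543 - 32182\right) = \left(-1167\right) 17361 = -20260287$)
$y = 12100$ ($y = \left(-110 + 0\right)^{2} = \left(-110\right)^{2} = 12100$)
$\frac{l}{y} = - \frac{20260287}{12100}$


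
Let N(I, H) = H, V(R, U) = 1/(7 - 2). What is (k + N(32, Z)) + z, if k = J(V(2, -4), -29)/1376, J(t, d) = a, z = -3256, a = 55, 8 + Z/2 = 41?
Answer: -4389385/1376 ≈ -3190.0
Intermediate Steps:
Z = 66 (Z = -16 + 2*41 = -16 + 82 = 66)
V(R, U) = 1/5
J(t, d) = 55
k = 55/1376 ≈ 0.039971
(k + N(32, Z)) + z = (55/1376 + 66) - 3256 = 90871/1376 - 3256 = -4389385/1376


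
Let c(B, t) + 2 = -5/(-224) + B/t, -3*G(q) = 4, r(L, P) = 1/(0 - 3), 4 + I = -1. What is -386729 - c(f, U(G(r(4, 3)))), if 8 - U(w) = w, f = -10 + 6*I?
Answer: -86625893/224 ≈ -3.8672e+5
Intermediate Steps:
I = -5 (I = -4 - 1 = -5)
r(L, P) = -1/3 (r(L, P) = 1/(-3) = -1/3)
G(q) = -4/3 (G(q) = -1/3*4 = -4/3)
f = -40 (f = -10 + 6*(-5) = -10 - 30 = -40)
U(w) = 8 - w
c(B, t) = -443/224 + B/t (c(B, t) = -2 + (-5/(-224) + B/t) = -2 + (-5*(-1/224) + B/t) = -2 + (5/224 + B/t) = -443/224 + B/t)
-386729 - c(f, U(G(r(4, 3)))) = -386729 - (-443/224 - 40/(8 - 1*(-4/3))) = -386729 - (-443/224 - 40/(8 + 4/3)) = -386729 - (-443/224 - 40/28/3) = -386729 - (-443/224 - 40*3/28) = -386729 - (-443/224 - 30/7) = -386729 - 1*(-1403/224) = -386729 + 1403/224 = -86625893/224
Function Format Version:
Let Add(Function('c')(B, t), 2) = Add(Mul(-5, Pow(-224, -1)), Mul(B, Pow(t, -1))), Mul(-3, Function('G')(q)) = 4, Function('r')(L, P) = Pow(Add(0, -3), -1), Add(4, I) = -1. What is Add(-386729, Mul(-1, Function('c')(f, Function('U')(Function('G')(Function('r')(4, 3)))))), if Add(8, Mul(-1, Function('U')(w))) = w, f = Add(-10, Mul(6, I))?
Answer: Rational(-86625893, 224) ≈ -3.8672e+5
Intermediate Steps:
I = -5 (I = Add(-4, -1) = -5)
Function('r')(L, P) = Rational(-1, 3) (Function('r')(L, P) = Pow(-3, -1) = Rational(-1, 3))
Function('G')(q) = Rational(-4, 3) (Function('G')(q) = Mul(Rational(-1, 3), 4) = Rational(-4, 3))
f = -40 (f = Add(-10, Mul(6, -5)) = Add(-10, -30) = -40)
Function('U')(w) = Add(8, Mul(-1, w))
Function('c')(B, t) = Add(Rational(-443, 224), Mul(B, Pow(t, -1))) (Function('c')(B, t) = Add(-2, Add(Mul(-5, Pow(-224, -1)), Mul(B, Pow(t, -1)))) = Add(-2, Add(Mul(-5, Rational(-1, 224)), Mul(B, Pow(t, -1)))) = Add(-2, Add(Rational(5, 224), Mul(B, Pow(t, -1)))) = Add(Rational(-443, 224), Mul(B, Pow(t, -1))))
Add(-386729, Mul(-1, Function('c')(f, Function('U')(Function('G')(Function('r')(4, 3)))))) = Add(-386729, Mul(-1, Add(Rational(-443, 224), Mul(-40, Pow(Add(8, Mul(-1, Rational(-4, 3))), -1))))) = Add(-386729, Mul(-1, Add(Rational(-443, 224), Mul(-40, Pow(Add(8, Rational(4, 3)), -1))))) = Add(-386729, Mul(-1, Add(Rational(-443, 224), Mul(-40, Pow(Rational(28, 3), -1))))) = Add(-386729, Mul(-1, Add(Rational(-443, 224), Mul(-40, Rational(3, 28))))) = Add(-386729, Mul(-1, Add(Rational(-443, 224), Rational(-30, 7)))) = Add(-386729, Mul(-1, Rational(-1403, 224))) = Add(-386729, Rational(1403, 224)) = Rational(-86625893, 224)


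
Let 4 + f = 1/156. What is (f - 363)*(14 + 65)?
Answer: -4522829/156 ≈ -28993.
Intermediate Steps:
f = -623/156 (f = -4 + 1/156 = -623/156 ≈ -3.9936)
(f - 363)*(14 + 65) = (-623/156 - 363)*(14 + 65) = -57251/156*79 = -4522829/156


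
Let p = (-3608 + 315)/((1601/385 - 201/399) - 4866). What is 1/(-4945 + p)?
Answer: -35568056/175859948625 ≈ -0.00020225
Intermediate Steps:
p = 24088295/35568056 (p = -3293/((1601*(1/385) - 201*1/399) - 4866) = -3293/((1601/385 - 67/133) - 4866) = -3293/(26734/7315 - 4866) = -3293/(-35568056/7315) = -3293*(-7315/35568056) = 24088295/35568056 ≈ 0.67725)
1/(-4945 + p) = 1/(-4945 + 24088295/35568056) = 1/(-175859948625/35568056) = -35568056/175859948625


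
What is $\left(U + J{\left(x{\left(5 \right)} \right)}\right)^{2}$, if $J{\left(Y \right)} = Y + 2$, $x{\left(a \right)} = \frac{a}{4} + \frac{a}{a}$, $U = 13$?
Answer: $\frac{4761}{16} \approx 297.56$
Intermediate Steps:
$x{\left(a \right)} = 1 + \frac{a}{4}$ ($x{\left(a \right)} = a \frac{1}{4} + 1 = \frac{a}{4} + 1 = 1 + \frac{a}{4}$)
$J{\left(Y \right)} = 2 + Y$
$\left(U + J{\left(x{\left(5 \right)} \right)}\right)^{2} = \left(13 + \left(2 + \left(1 + \frac{1}{4} \cdot 5\right)\right)\right)^{2} = \left(13 + \left(2 + \left(1 + \frac{5}{4}\right)\right)\right)^{2} = \left(13 + \left(2 + \frac{9}{4}\right)\right)^{2} = \left(13 + \frac{17}{4}\right)^{2} = \left(\frac{69}{4}\right)^{2} = \frac{4761}{16}$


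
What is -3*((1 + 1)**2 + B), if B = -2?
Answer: -6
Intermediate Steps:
-3*((1 + 1)**2 + B) = -3*((1 + 1)**2 - 2) = -3*(2**2 - 2) = -3*(4 - 2) = -3*2 = -6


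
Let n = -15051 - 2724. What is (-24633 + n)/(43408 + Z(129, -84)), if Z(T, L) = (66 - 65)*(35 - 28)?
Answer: -2232/2285 ≈ -0.97680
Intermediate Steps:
n = -17775
Z(T, L) = 7 (Z(T, L) = 1*7 = 7)
(-24633 + n)/(43408 + Z(129, -84)) = (-24633 - 17775)/(43408 + 7) = -42408/43415 = -42408*1/43415 = -2232/2285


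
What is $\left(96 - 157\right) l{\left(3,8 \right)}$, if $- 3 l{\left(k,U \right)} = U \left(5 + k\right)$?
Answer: $\frac{3904}{3} \approx 1301.3$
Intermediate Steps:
$l{\left(k,U \right)} = - \frac{U \left(5 + k\right)}{3}$
$\left(96 - 157\right) l{\left(3,8 \right)} = \left(96 - 157\right) \left(\left(- \frac{1}{3}\right) 8 \left(5 + 3\right)\right) = - 61 \left(\left(- \frac{1}{3}\right) 8 \cdot 8\right) = \left(-61\right) \left(- \frac{64}{3}\right) = \frac{3904}{3}$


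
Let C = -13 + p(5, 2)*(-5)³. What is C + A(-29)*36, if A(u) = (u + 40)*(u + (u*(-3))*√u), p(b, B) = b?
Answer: -12122 + 34452*I*√29 ≈ -12122.0 + 1.8553e+5*I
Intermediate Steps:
C = -638 (C = -13 + 5*(-5)³ = -13 + 5*(-125) = -13 - 625 = -638)
A(u) = (40 + u)*(u - 3*u^(3/2)) (A(u) = (40 + u)*(u + (-3*u)*√u) = (40 + u)*(u - 3*u^(3/2)))
C + A(-29)*36 = -638 + ((-29)² - (-3480)*I*√29 - 2523*I*√29 + 40*(-29))*36 = -638 + (841 - (-3480)*I*√29 - 2523*I*√29 - 1160)*36 = -638 + (841 + 3480*I*√29 - 2523*I*√29 - 1160)*36 = -638 + (-319 + 957*I*√29)*36 = -638 + (-11484 + 34452*I*√29) = -12122 + 34452*I*√29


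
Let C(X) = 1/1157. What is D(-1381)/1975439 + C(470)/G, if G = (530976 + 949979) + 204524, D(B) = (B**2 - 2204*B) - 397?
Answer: 9653942705236503/3852302019475117 ≈ 2.5060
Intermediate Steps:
C(X) = 1/1157
D(B) = -397 + B**2 - 2204*B
G = 1685479 (G = 1480955 + 204524 = 1685479)
D(-1381)/1975439 + C(470)/G = (-397 + (-1381)**2 - 2204*(-1381))/1975439 + (1/1157)/1685479 = (-397 + 1907161 + 3043724)*(1/1975439) + (1/1157)*(1/1685479) = 4950488*(1/1975439) + 1/1950099203 = 4950488/1975439 + 1/1950099203 = 9653942705236503/3852302019475117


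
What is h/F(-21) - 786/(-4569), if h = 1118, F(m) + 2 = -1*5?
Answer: -1700880/10661 ≈ -159.54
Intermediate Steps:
F(m) = -7 (F(m) = -2 - 1*5 = -2 - 5 = -7)
h/F(-21) - 786/(-4569) = 1118/(-7) - 786/(-4569) = 1118*(-1/7) - 786*(-1/4569) = -1118/7 + 262/1523 = -1700880/10661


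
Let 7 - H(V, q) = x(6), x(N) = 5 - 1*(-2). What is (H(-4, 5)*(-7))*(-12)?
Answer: 0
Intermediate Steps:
x(N) = 7 (x(N) = 5 + 2 = 7)
H(V, q) = 0 (H(V, q) = 7 - 1*7 = 7 - 7 = 0)
(H(-4, 5)*(-7))*(-12) = (0*(-7))*(-12) = 0*(-12) = 0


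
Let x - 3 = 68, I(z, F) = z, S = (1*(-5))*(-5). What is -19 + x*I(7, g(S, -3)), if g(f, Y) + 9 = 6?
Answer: 478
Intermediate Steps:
S = 25 (S = -5*(-5) = 25)
g(f, Y) = -3 (g(f, Y) = -9 + 6 = -3)
x = 71 (x = 3 + 68 = 71)
-19 + x*I(7, g(S, -3)) = -19 + 71*7 = -19 + 497 = 478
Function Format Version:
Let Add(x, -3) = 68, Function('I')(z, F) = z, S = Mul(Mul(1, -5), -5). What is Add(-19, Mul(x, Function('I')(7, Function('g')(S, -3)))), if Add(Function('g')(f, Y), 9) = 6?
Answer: 478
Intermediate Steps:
S = 25 (S = Mul(-5, -5) = 25)
Function('g')(f, Y) = -3 (Function('g')(f, Y) = Add(-9, 6) = -3)
x = 71 (x = Add(3, 68) = 71)
Add(-19, Mul(x, Function('I')(7, Function('g')(S, -3)))) = Add(-19, Mul(71, 7)) = Add(-19, 497) = 478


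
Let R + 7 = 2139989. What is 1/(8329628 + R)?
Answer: 1/10469610 ≈ 9.5515e-8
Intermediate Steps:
R = 2139982 (R = -7 + 2139989 = 2139982)
1/(8329628 + R) = 1/(8329628 + 2139982) = 1/10469610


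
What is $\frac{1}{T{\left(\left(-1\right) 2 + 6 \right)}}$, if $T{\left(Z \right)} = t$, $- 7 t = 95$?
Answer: $- \frac{7}{95} \approx -0.073684$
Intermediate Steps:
$t = - \frac{95}{7}$ ($t = \left(- \frac{1}{7}\right) 95 = - \frac{95}{7} \approx -13.571$)
$T{\left(Z \right)} = - \frac{95}{7}$
$\frac{1}{T{\left(\left(-1\right) 2 + 6 \right)}} = \frac{1}{- \frac{95}{7}} = - \frac{7}{95}$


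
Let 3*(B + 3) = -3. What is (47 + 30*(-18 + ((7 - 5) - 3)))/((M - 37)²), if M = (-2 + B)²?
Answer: -523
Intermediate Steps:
B = -4 (B = -3 + (⅓)*(-3) = -3 - 1 = -4)
M = 36 (M = (-2 - 4)² = (-6)² = 36)
(47 + 30*(-18 + ((7 - 5) - 3)))/((M - 37)²) = (47 + 30*(-18 + ((7 - 5) - 3)))/((36 - 37)²) = (47 + 30*(-18 + (2 - 3)))/((-1)²) = (47 + 30*(-18 - 1))/1 = (47 + 30*(-19))*1 = (47 - 570)*1 = -523*1 = -523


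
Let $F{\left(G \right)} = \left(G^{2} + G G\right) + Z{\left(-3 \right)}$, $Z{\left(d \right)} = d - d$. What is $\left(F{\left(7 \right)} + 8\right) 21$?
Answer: $2226$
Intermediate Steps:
$Z{\left(d \right)} = 0$
$F{\left(G \right)} = 2 G^{2}$ ($F{\left(G \right)} = \left(G^{2} + G G\right) + 0 = \left(G^{2} + G^{2}\right) + 0 = 2 G^{2} + 0 = 2 G^{2}$)
$\left(F{\left(7 \right)} + 8\right) 21 = \left(2 \cdot 7^{2} + 8\right) 21 = \left(2 \cdot 49 + 8\right) 21 = \left(98 + 8\right) 21 = 106 \cdot 21 = 2226$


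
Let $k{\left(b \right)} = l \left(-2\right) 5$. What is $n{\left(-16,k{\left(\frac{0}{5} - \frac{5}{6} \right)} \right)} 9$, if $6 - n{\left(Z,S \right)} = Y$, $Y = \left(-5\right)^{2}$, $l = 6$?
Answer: $-171$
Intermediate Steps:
$k{\left(b \right)} = -60$ ($k{\left(b \right)} = 6 \left(-2\right) 5 = \left(-12\right) 5 = -60$)
$Y = 25$
$n{\left(Z,S \right)} = -19$ ($n{\left(Z,S \right)} = 6 - 25 = -19$)
$n{\left(-16,k{\left(\frac{0}{5} - \frac{5}{6} \right)} \right)} 9 = \left(-19\right) 9 = -171$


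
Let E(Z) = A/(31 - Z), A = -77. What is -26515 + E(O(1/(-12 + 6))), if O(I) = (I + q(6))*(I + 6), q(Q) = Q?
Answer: -2887363/109 ≈ -26490.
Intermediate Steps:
O(I) = (6 + I)**2 (O(I) = (I + 6)*(I + 6) = (6 + I)*(6 + I) = (6 + I)**2)
E(Z) = -77/(31 - Z)
-26515 + E(O(1/(-12 + 6))) = -26515 + 77/(-31 + (36 + (1/(-12 + 6))**2 + 12/(-12 + 6))) = -26515 + 77/(-31 + (36 + (1/(-6))**2 + 12/(-6))) = -26515 + 77/(-31 + (36 + (-1/6)**2 + 12*(-1/6))) = -26515 + 77/(-31 + (36 + 1/36 - 2)) = -26515 + 77/(-31 + 1225/36) = -26515 + 77/(109/36) = -26515 + 77*(36/109) = -26515 + 2772/109 = -2887363/109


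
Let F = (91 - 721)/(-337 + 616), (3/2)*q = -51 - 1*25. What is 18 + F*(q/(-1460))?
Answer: 121670/6789 ≈ 17.922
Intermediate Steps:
q = -152/3 (q = 2*(-51 - 1*25)/3 = 2*(-51 - 25)/3 = (⅔)*(-76) = -152/3 ≈ -50.667)
F = -70/31 (F = -630/279 = -630*1/279 = -70/31 ≈ -2.2581)
18 + F*(q/(-1460)) = 18 - (-10640)/(93*(-1460)) = 18 - (-10640)*(-1)/(93*1460) = 18 - 70/31*38/1095 = 18 - 532/6789 = 121670/6789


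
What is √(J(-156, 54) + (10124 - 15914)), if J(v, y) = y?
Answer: 2*I*√1434 ≈ 75.736*I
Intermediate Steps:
√(J(-156, 54) + (10124 - 15914)) = √(54 + (10124 - 15914)) = √(54 - 5790) = √(-5736) = 2*I*√1434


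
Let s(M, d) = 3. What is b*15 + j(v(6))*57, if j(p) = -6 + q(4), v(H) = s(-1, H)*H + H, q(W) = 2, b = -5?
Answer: -303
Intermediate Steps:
v(H) = 4*H (v(H) = 3*H + H = 4*H)
j(p) = -4 (j(p) = -6 + 2 = -4)
b*15 + j(v(6))*57 = -5*15 - 4*57 = -75 - 228 = -303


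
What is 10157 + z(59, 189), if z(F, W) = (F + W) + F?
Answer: 10464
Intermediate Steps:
z(F, W) = W + 2*F
10157 + z(59, 189) = 10157 + (189 + 2*59) = 10157 + (189 + 118) = 10157 + 307 = 10464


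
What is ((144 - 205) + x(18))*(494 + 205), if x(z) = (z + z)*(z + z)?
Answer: 863265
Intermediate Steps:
x(z) = 4*z² (x(z) = (2*z)*(2*z) = 4*z²)
((144 - 205) + x(18))*(494 + 205) = ((144 - 205) + 4*18²)*(494 + 205) = (-61 + 4*324)*699 = (-61 + 1296)*699 = 1235*699 = 863265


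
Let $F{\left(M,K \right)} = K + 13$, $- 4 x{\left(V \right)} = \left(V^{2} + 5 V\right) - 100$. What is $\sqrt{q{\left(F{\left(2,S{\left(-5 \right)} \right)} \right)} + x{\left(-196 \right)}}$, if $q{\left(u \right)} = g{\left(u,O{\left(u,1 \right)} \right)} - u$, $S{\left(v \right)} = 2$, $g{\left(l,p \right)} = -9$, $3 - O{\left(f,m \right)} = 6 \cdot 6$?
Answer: $i \sqrt{9358} \approx 96.737 i$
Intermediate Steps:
$x{\left(V \right)} = 25 - \frac{5 V}{4} - \frac{V^{2}}{4}$ ($x{\left(V \right)} = - \frac{\left(V^{2} + 5 V\right) - 100}{4} = - \frac{-100 + V^{2} + 5 V}{4} = 25 - \frac{5 V}{4} - \frac{V^{2}}{4}$)
$O{\left(f,m \right)} = -33$ ($O{\left(f,m \right)} = 3 - 6 \cdot 6 = 3 - 36 = -33$)
$F{\left(M,K \right)} = 13 + K$
$q{\left(u \right)} = -9 - u$
$\sqrt{q{\left(F{\left(2,S{\left(-5 \right)} \right)} \right)} + x{\left(-196 \right)}} = \sqrt{\left(-9 - \left(13 + 2\right)\right) - \left(-270 + 9604\right)} = \sqrt{\left(-9 - 15\right) + \left(25 + 245 - 9604\right)} = \sqrt{-24 - 9334} = \sqrt{-9358} = i \sqrt{9358}$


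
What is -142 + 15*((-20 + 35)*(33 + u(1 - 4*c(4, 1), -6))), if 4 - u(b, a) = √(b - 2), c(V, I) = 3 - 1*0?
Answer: 8183 - 225*I*√13 ≈ 8183.0 - 811.25*I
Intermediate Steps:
c(V, I) = 3 (c(V, I) = 3 + 0 = 3)
u(b, a) = 4 - √(-2 + b) (u(b, a) = 4 - √(b - 2) = 4 - √(-2 + b))
-142 + 15*((-20 + 35)*(33 + u(1 - 4*c(4, 1), -6))) = -142 + 15*((-20 + 35)*(33 + (4 - √(-2 + (1 - 4*3))))) = -142 + 15*(15*(33 + (4 - √(-2 + (1 - 12))))) = -142 + 15*(15*(33 + (4 - √(-2 - 11)))) = -142 + 15*(15*(33 + (4 - √(-13)))) = -142 + 15*(15*(33 + (4 - I*√13))) = -142 + 15*(15*(37 - I*√13)) = -142 + 15*(555 - 15*I*√13) = -142 + (8325 - 225*I*√13) = 8183 - 225*I*√13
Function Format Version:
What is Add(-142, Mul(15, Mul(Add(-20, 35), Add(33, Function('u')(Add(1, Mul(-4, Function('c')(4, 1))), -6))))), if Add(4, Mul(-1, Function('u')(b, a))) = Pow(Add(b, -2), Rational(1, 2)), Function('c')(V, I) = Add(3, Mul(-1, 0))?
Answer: Add(8183, Mul(-225, I, Pow(13, Rational(1, 2)))) ≈ Add(8183.0, Mul(-811.25, I))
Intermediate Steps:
Function('c')(V, I) = 3 (Function('c')(V, I) = Add(3, 0) = 3)
Function('u')(b, a) = Add(4, Mul(-1, Pow(Add(-2, b), Rational(1, 2)))) (Function('u')(b, a) = Add(4, Mul(-1, Pow(Add(b, -2), Rational(1, 2)))) = Add(4, Mul(-1, Pow(Add(-2, b), Rational(1, 2)))))
Add(-142, Mul(15, Mul(Add(-20, 35), Add(33, Function('u')(Add(1, Mul(-4, Function('c')(4, 1))), -6))))) = Add(-142, Mul(15, Mul(Add(-20, 35), Add(33, Add(4, Mul(-1, Pow(Add(-2, Add(1, Mul(-4, 3))), Rational(1, 2)))))))) = Add(-142, Mul(15, Mul(15, Add(33, Add(4, Mul(-1, Pow(Add(-2, Add(1, -12)), Rational(1, 2)))))))) = Add(-142, Mul(15, Mul(15, Add(33, Add(4, Mul(-1, Pow(Add(-2, -11), Rational(1, 2)))))))) = Add(-142, Mul(15, Mul(15, Add(33, Add(4, Mul(-1, Pow(-13, Rational(1, 2)))))))) = Add(-142, Mul(15, Mul(15, Add(33, Add(4, Mul(-1, Mul(I, Pow(13, Rational(1, 2))))))))) = Add(-142, Mul(15, Mul(15, Add(33, Add(4, Mul(-1, I, Pow(13, Rational(1, 2)))))))) = Add(-142, Mul(15, Mul(15, Add(37, Mul(-1, I, Pow(13, Rational(1, 2))))))) = Add(-142, Mul(15, Add(555, Mul(-15, I, Pow(13, Rational(1, 2)))))) = Add(-142, Add(8325, Mul(-225, I, Pow(13, Rational(1, 2))))) = Add(8183, Mul(-225, I, Pow(13, Rational(1, 2))))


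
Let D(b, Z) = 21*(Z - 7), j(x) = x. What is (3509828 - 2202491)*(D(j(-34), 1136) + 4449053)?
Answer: 5847407254794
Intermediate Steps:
D(b, Z) = -147 + 21*Z (D(b, Z) = 21*(-7 + Z) = -147 + 21*Z)
(3509828 - 2202491)*(D(j(-34), 1136) + 4449053) = (3509828 - 2202491)*((-147 + 21*1136) + 4449053) = 1307337*((-147 + 23856) + 4449053) = 1307337*(23709 + 4449053) = 1307337*4472762 = 5847407254794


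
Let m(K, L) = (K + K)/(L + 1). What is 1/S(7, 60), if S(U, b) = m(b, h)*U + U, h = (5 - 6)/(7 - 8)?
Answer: 1/427 ≈ 0.0023419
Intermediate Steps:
h = 1 (h = -1/(-1) = -1*(-1) = 1)
m(K, L) = 2*K/(1 + L) (m(K, L) = (2*K)/(1 + L) = 2*K/(1 + L))
S(U, b) = U + U*b (S(U, b) = (2*b/(1 + 1))*U + U = (2*b/2)*U + U = (2*b*(½))*U + U = b*U + U = U*b + U = U + U*b)
1/S(7, 60) = 1/(7*(1 + 60)) = 1/(7*61) = 1/427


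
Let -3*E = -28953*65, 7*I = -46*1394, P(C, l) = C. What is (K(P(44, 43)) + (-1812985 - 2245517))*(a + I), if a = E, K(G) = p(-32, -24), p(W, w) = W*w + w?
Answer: -17558247544398/7 ≈ -2.5083e+12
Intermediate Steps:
p(W, w) = w + W*w
K(G) = 744 (K(G) = -24*(1 - 32) = -24*(-31) = 744)
I = -64124/7 (I = (-46*1394)/7 = (1/7)*(-64124) = -64124/7 ≈ -9160.6)
E = 627315 (E = -(-9651)*65 = -1/3*(-1881945) = 627315)
a = 627315
(K(P(44, 43)) + (-1812985 - 2245517))*(a + I) = (744 + (-1812985 - 2245517))*(627315 - 64124/7) = (744 - 4058502)*(4327081/7) = -4057758*4327081/7 = -17558247544398/7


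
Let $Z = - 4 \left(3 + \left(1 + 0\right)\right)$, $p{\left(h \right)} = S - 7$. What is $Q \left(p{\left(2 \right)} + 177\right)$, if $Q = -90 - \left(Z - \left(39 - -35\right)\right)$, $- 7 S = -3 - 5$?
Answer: $0$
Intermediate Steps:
$S = \frac{8}{7}$ ($S = - \frac{-3 - 5}{7} = \left(- \frac{1}{7}\right) \left(-8\right) = \frac{8}{7} \approx 1.1429$)
$p{\left(h \right)} = - \frac{41}{7}$ ($p{\left(h \right)} = \frac{8}{7} - 7 = - \frac{41}{7}$)
$Z = -16$ ($Z = - 4 \left(3 + 1\right) = \left(-4\right) 4 = -16$)
$Q = 0$ ($Q = -90 - \left(-16 - \left(39 - -35\right)\right) = -90 - \left(-16 - \left(39 + 35\right)\right) = -90 - \left(-16 - 74\right) = -90 - -90 = -90 + 90 = 0$)
$Q \left(p{\left(2 \right)} + 177\right) = 0 \left(- \frac{41}{7} + 177\right) = 0 \cdot \frac{1198}{7} = 0$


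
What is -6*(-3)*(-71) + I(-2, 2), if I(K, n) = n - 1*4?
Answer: -1280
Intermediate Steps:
I(K, n) = -4 + n (I(K, n) = n - 4 = -4 + n)
-6*(-3)*(-71) + I(-2, 2) = -6*(-3)*(-71) + (-4 + 2) = 18*(-71) - 2 = -1278 - 2 = -1280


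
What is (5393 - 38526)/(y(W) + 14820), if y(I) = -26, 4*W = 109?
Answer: -33133/14794 ≈ -2.2396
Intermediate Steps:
W = 109/4 (W = (1/4)*109 = 109/4 ≈ 27.250)
(5393 - 38526)/(y(W) + 14820) = (5393 - 38526)/(-26 + 14820) = -33133/14794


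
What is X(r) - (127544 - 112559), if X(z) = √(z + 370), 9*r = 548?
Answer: -14985 + √3878/3 ≈ -14964.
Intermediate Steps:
r = 548/9 (r = (⅑)*548 = 548/9 ≈ 60.889)
X(z) = √(370 + z)
X(r) - (127544 - 112559) = √(370 + 548/9) - (127544 - 112559) = √(3878/9) - 1*14985 = √3878/3 - 14985 = -14985 + √3878/3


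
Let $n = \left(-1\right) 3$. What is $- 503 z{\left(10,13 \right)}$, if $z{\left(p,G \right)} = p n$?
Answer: $15090$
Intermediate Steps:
$n = -3$
$z{\left(p,G \right)} = - 3 p$ ($z{\left(p,G \right)} = p \left(-3\right) = - 3 p$)
$- 503 z{\left(10,13 \right)} = - 503 \left(\left(-3\right) 10\right) = \left(-503\right) \left(-30\right) = 15090$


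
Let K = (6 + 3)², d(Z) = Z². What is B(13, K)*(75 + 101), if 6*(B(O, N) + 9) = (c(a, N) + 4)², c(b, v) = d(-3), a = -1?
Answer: 10120/3 ≈ 3373.3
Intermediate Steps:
K = 81 (K = 9² = 81)
c(b, v) = 9 (c(b, v) = (-3)² = 9)
B(O, N) = 115/6 (B(O, N) = -9 + (9 + 4)²/6 = -9 + (⅙)*13² = -9 + (⅙)*169 = -9 + 169/6 = 115/6)
B(13, K)*(75 + 101) = 115*(75 + 101)/6 = (115/6)*176 = 10120/3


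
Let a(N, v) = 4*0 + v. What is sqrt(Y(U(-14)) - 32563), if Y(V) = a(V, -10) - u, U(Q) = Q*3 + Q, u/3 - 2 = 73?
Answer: 23*I*sqrt(62) ≈ 181.1*I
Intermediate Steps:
u = 225 (u = 6 + 3*73 = 6 + 219 = 225)
U(Q) = 4*Q (U(Q) = 3*Q + Q = 4*Q)
a(N, v) = v (a(N, v) = 0 + v = v)
Y(V) = -235 (Y(V) = -10 - 1*225 = -10 - 225 = -235)
sqrt(Y(U(-14)) - 32563) = sqrt(-235 - 32563) = sqrt(-32798) = 23*I*sqrt(62)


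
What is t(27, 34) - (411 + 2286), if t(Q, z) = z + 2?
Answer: -2661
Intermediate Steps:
t(Q, z) = 2 + z
t(27, 34) - (411 + 2286) = (2 + 34) - (411 + 2286) = 36 - 1*2697 = 36 - 2697 = -2661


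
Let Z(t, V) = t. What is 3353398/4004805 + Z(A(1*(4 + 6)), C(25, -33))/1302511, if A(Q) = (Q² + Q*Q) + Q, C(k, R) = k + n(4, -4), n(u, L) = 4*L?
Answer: 14513883028/17329908855 ≈ 0.83751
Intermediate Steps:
C(k, R) = -16 + k (C(k, R) = k + 4*(-4) = k - 16 = -16 + k)
A(Q) = Q + 2*Q² (A(Q) = (Q² + Q²) + Q = 2*Q² + Q = Q + 2*Q²)
3353398/4004805 + Z(A(1*(4 + 6)), C(25, -33))/1302511 = 3353398/4004805 + ((1*(4 + 6))*(1 + 2*(1*(4 + 6))))/1302511 = 3353398*(1/4004805) + ((1*10)*(1 + 2*(1*10)))*(1/1302511) = 77986/93135 + (10*(1 + 2*10))*(1/1302511) = 77986/93135 + (10*(1 + 20))*(1/1302511) = 77986/93135 + (10*21)*(1/1302511) = 77986/93135 + 210*(1/1302511) = 77986/93135 + 30/186073 = 14513883028/17329908855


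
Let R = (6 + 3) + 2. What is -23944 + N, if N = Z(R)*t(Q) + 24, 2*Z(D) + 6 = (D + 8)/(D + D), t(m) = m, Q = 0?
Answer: -23920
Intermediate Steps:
R = 11 (R = 9 + 2 = 11)
Z(D) = -3 + (8 + D)/(4*D) (Z(D) = -3 + ((D + 8)/(D + D))/2 = -3 + ((8 + D)/((2*D)))/2 = -3 + ((8 + D)*(1/(2*D)))/2 = -3 + ((8 + D)/(2*D))/2 = -3 + (8 + D)/(4*D))
N = 24 (N = (-11/4 + 2/11)*0 + 24 = -113/44*0 + 24 = 0 + 24 = 24)
-23944 + N = -23944 + 24 = -23920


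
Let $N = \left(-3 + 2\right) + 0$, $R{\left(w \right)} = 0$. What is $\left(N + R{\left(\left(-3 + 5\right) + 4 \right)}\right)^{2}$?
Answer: $1$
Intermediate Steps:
$N = -1$ ($N = -1 + 0 = -1$)
$\left(N + R{\left(\left(-3 + 5\right) + 4 \right)}\right)^{2} = \left(-1 + 0\right)^{2} = \left(-1\right)^{2} = 1$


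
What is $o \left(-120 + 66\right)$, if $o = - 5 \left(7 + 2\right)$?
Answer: $2430$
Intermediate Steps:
$o = -45$ ($o = \left(-5\right) 9 = -45$)
$o \left(-120 + 66\right) = - 45 \left(-120 + 66\right) = \left(-45\right) \left(-54\right) = 2430$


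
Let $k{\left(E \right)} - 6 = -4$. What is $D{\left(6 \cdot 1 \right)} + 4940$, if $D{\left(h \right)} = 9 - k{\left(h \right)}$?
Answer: $4947$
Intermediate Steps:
$k{\left(E \right)} = 2$ ($k{\left(E \right)} = 6 - 4 = 2$)
$D{\left(h \right)} = 7$ ($D{\left(h \right)} = 9 - 2 = 7$)
$D{\left(6 \cdot 1 \right)} + 4940 = 7 + 4940 = 4947$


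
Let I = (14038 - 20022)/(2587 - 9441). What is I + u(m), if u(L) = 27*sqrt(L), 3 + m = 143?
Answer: 2992/3427 + 54*sqrt(35) ≈ 320.34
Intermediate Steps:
m = 140 (m = -3 + 143 = 140)
I = 2992/3427 (I = -5984/(-6854) = -5984*(-1/6854) = 2992/3427 ≈ 0.87307)
I + u(m) = 2992/3427 + 27*sqrt(140) = 2992/3427 + 27*(2*sqrt(35)) = 2992/3427 + 54*sqrt(35)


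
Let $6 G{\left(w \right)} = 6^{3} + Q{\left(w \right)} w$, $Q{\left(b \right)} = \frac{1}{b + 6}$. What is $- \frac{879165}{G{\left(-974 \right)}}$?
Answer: $- \frac{2553095160}{105031} \approx -24308.0$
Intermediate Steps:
$Q{\left(b \right)} = \frac{1}{6 + b}$
$G{\left(w \right)} = 36 + \frac{w}{6 \left(6 + w\right)}$ ($G{\left(w \right)} = \frac{6^{3} + \frac{w}{6 + w}}{6} = \frac{216 + \frac{w}{6 + w}}{6} = 36 + \frac{w}{6 \left(6 + w\right)}$)
$- \frac{879165}{G{\left(-974 \right)}} = - \frac{879165}{\frac{1}{6} \frac{1}{6 - 974} \left(1296 + 217 \left(-974\right)\right)} = - \frac{879165}{\frac{1}{6} \frac{1}{-968} \left(1296 - 211358\right)} = - \frac{879165}{\frac{1}{6} \left(- \frac{1}{968}\right) \left(-210062\right)} = - \frac{879165}{\frac{105031}{2904}} = \left(-879165\right) \frac{2904}{105031} = - \frac{2553095160}{105031}$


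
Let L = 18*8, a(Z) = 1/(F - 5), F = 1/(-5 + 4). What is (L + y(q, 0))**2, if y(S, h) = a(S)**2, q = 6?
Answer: 26884225/1296 ≈ 20744.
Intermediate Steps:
F = -1 (F = 1/(-1) = -1)
a(Z) = -1/6 (a(Z) = 1/(-1 - 5) = 1/(-6) = -1/6)
y(S, h) = 1/36 (y(S, h) = (-1/6)**2 = 1/36)
L = 144
(L + y(q, 0))**2 = (144 + 1/36)**2 = (5185/36)**2 = 26884225/1296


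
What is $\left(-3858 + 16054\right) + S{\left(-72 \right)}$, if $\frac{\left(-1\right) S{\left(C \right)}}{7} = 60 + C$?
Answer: $12280$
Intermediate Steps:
$S{\left(C \right)} = -420 - 7 C$ ($S{\left(C \right)} = - 7 \left(60 + C\right) = -420 - 7 C$)
$\left(-3858 + 16054\right) + S{\left(-72 \right)} = \left(-3858 + 16054\right) - -84 = 12196 + \left(-420 + 504\right) = 12196 + 84 = 12280$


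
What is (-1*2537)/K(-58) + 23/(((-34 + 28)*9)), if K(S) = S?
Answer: 33916/783 ≈ 43.315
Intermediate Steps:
(-1*2537)/K(-58) + 23/(((-34 + 28)*9)) = -1*2537/(-58) + 23/(((-34 + 28)*9)) = -2537*(-1/58) + 23/((-6*9)) = 2537/58 + 23/(-54) = 2537/58 + 23*(-1/54) = 2537/58 - 23/54 = 33916/783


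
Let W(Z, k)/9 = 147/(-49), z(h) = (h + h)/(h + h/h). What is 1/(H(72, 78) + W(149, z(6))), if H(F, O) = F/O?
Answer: -13/339 ≈ -0.038348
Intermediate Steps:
z(h) = 2*h/(1 + h) (z(h) = (2*h)/(h + 1) = (2*h)/(1 + h) = 2*h/(1 + h))
W(Z, k) = -27 (W(Z, k) = 9*(147/(-49)) = 9*(147*(-1/49)) = 9*(-3) = -27)
1/(H(72, 78) + W(149, z(6))) = 1/(72/78 - 27) = 1/(72*(1/78) - 27) = 1/(12/13 - 27) = 1/(-339/13) = -13/339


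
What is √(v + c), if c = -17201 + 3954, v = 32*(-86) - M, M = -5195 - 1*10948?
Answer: 12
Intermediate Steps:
M = -16143 (M = -5195 - 10948 = -16143)
v = 13391 (v = 32*(-86) - 1*(-16143) = -2752 + 16143 = 13391)
c = -13247
√(v + c) = √(13391 - 13247) = √144 = 12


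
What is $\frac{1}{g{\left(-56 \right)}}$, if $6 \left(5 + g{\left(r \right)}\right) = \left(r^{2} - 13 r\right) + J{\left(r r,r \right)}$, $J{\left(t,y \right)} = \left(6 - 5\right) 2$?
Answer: $\frac{3}{1918} \approx 0.0015641$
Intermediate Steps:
$J{\left(t,y \right)} = 2$ ($J{\left(t,y \right)} = 1 \cdot 2 = 2$)
$g{\left(r \right)} = - \frac{14}{3} - \frac{13 r}{6} + \frac{r^{2}}{6}$ ($g{\left(r \right)} = -5 + \frac{\left(r^{2} - 13 r\right) + 2}{6} = -5 + \frac{2 + r^{2} - 13 r}{6} = -5 + \left(\frac{1}{3} - \frac{13 r}{6} + \frac{r^{2}}{6}\right) = - \frac{14}{3} - \frac{13 r}{6} + \frac{r^{2}}{6}$)
$\frac{1}{g{\left(-56 \right)}} = \frac{1}{- \frac{14}{3} - - \frac{364}{3} + \frac{\left(-56\right)^{2}}{6}} = \frac{1}{- \frac{14}{3} + \frac{364}{3} + \frac{1}{6} \cdot 3136} = \frac{1}{- \frac{14}{3} + \frac{364}{3} + \frac{1568}{3}} = \frac{1}{\frac{1918}{3}} = \frac{3}{1918}$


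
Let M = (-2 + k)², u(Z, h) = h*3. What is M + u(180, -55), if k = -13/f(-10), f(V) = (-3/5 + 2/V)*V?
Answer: -9719/64 ≈ -151.86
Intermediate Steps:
u(Z, h) = 3*h
f(V) = V*(-⅗ + 2/V) (f(V) = (-3*⅕ + 2/V)*V = (-⅗ + 2/V)*V = V*(-⅗ + 2/V))
k = -13/8 (k = -13/(2 - ⅗*(-10)) = -13/(2 + 6) = -13/8 ≈ -1.6250)
M = 841/64 (M = (-2 - 13/8)² = (-29/8)² = 841/64 ≈ 13.141)
M + u(180, -55) = 841/64 + 3*(-55) = 841/64 - 165 = -9719/64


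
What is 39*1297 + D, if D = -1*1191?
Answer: 49392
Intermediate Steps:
D = -1191
39*1297 + D = 39*1297 - 1191 = 50583 - 1191 = 49392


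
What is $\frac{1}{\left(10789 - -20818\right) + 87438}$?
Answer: $\frac{1}{119045} \approx 8.4002 \cdot 10^{-6}$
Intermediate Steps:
$\frac{1}{\left(10789 - -20818\right) + 87438} = \frac{1}{\left(10789 + 20818\right) + 87438} = \frac{1}{31607 + 87438} = \frac{1}{119045}$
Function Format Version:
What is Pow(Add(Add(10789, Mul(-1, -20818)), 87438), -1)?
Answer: Rational(1, 119045) ≈ 8.4002e-6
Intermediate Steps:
Pow(Add(Add(10789, Mul(-1, -20818)), 87438), -1) = Pow(Add(Add(10789, 20818), 87438), -1) = Pow(Add(31607, 87438), -1) = Pow(119045, -1) = Rational(1, 119045)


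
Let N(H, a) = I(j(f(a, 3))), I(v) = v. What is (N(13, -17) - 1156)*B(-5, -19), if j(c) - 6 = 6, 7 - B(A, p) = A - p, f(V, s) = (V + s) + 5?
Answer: 8008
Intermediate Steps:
f(V, s) = 5 + V + s
B(A, p) = 7 + p - A (B(A, p) = 7 - (A - p) = 7 + (p - A) = 7 + p - A)
j(c) = 12 (j(c) = 6 + 6 = 12)
N(H, a) = 12
(N(13, -17) - 1156)*B(-5, -19) = (12 - 1156)*(7 - 19 - 1*(-5)) = -1144*(7 - 19 + 5) = -1144*(-7) = 8008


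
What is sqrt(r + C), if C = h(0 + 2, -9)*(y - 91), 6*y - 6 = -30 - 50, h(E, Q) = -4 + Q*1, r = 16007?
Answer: sqrt(156153)/3 ≈ 131.72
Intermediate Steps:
h(E, Q) = -4 + Q
y = -37/3 (y = 1 + (-30 - 50)/6 = 1 + (1/6)*(-80) = 1 - 40/3 = -37/3 ≈ -12.333)
C = 4030/3 (C = (-4 - 9)*(-37/3 - 91) = -13*(-310/3) = 4030/3 ≈ 1343.3)
sqrt(r + C) = sqrt(16007 + 4030/3) = sqrt(52051/3) = sqrt(156153)/3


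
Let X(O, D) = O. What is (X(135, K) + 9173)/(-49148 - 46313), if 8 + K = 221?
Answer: -9308/95461 ≈ -0.097506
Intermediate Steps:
K = 213 (K = -8 + 221 = 213)
(X(135, K) + 9173)/(-49148 - 46313) = (135 + 9173)/(-49148 - 46313) = 9308/(-95461) = 9308*(-1/95461) = -9308/95461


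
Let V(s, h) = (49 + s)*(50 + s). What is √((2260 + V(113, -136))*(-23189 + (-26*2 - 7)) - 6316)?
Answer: 2*I*√166608371 ≈ 25815.0*I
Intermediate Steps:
√((2260 + V(113, -136))*(-23189 + (-26*2 - 7)) - 6316) = √((2260 + (2450 + 113² + 99*113))*(-23189 + (-26*2 - 7)) - 6316) = √((2260 + (2450 + 12769 + 11187))*(-23189 + (-52 - 7)) - 6316) = √((2260 + 26406)*(-23189 - 59) - 6316) = √(28666*(-23248) - 6316) = √(-666427168 - 6316) = √(-666433484) = 2*I*√166608371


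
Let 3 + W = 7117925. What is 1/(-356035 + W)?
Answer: 1/6761887 ≈ 1.4789e-7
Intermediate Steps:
W = 7117922 (W = -3 + 7117925 = 7117922)
1/(-356035 + W) = 1/(-356035 + 7117922) = 1/6761887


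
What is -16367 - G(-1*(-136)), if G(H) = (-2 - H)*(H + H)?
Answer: 21169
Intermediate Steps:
G(H) = 2*H*(-2 - H) (G(H) = (-2 - H)*(2*H) = 2*H*(-2 - H))
-16367 - G(-1*(-136)) = -16367 - (-2)*(-1*(-136))*(2 - 1*(-136)) = -16367 - (-2)*136*(2 + 136) = -16367 - (-2)*136*138 = -16367 - 1*(-37536) = -16367 + 37536 = 21169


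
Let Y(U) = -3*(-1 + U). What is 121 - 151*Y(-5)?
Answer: -2597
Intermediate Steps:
Y(U) = 3 - 3*U
121 - 151*Y(-5) = 121 - 151*(3 - 3*(-5)) = 121 - 151*(3 + 15) = 121 - 151*18 = 121 - 2718 = -2597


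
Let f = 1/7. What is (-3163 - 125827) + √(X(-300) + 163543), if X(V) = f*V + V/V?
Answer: -128990 + 2*√2002889/7 ≈ -1.2859e+5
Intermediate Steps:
f = ⅐ ≈ 0.14286
X(V) = 1 + V/7 (X(V) = V/7 + V/V = V/7 + 1 = 1 + V/7)
(-3163 - 125827) + √(X(-300) + 163543) = (-3163 - 125827) + √((1 + (⅐)*(-300)) + 163543) = -128990 + √((1 - 300/7) + 163543) = -128990 + √(-293/7 + 163543) = -128990 + √(1144508/7) = -128990 + 2*√2002889/7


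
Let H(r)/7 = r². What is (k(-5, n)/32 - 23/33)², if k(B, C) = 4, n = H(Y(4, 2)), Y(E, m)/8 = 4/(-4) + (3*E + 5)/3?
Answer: 22801/69696 ≈ 0.32715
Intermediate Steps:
Y(E, m) = 16/3 + 8*E (Y(E, m) = 8*(4/(-4) + (3*E + 5)/3) = 8*(4*(-¼) + (5 + 3*E)*(⅓)) = 8*(-1 + (5/3 + E)) = 8*(⅔ + E) = 16/3 + 8*E)
H(r) = 7*r²
n = 87808/9 (n = 7*(16/3 + 8*4)² = 7*(16/3 + 32)² = 7*(112/3)² = 7*(12544/9) = 87808/9 ≈ 9756.4)
(k(-5, n)/32 - 23/33)² = (4/32 - 23/33)² = (4*(1/32) - 23*1/33)² = (⅛ - 23/33)² = (-151/264)² = 22801/69696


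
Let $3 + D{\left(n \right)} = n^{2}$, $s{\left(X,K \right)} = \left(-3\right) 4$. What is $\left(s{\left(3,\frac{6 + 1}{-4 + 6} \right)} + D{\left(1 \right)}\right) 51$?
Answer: $-714$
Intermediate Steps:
$s{\left(X,K \right)} = -12$
$D{\left(n \right)} = -3 + n^{2}$
$\left(s{\left(3,\frac{6 + 1}{-4 + 6} \right)} + D{\left(1 \right)}\right) 51 = \left(-12 - \left(3 - 1^{2}\right)\right) 51 = \left(-12 + \left(-3 + 1\right)\right) 51 = \left(-12 - 2\right) 51 = \left(-14\right) 51 = -714$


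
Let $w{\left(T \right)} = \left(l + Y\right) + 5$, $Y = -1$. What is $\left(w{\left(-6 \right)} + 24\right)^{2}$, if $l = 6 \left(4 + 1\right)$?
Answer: $3364$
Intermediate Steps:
$l = 30$ ($l = 6 \cdot 5 = 30$)
$w{\left(T \right)} = 34$ ($w{\left(T \right)} = \left(30 - 1\right) + 5 = 29 + 5 = 34$)
$\left(w{\left(-6 \right)} + 24\right)^{2} = \left(34 + 24\right)^{2} = 58^{2} = 3364$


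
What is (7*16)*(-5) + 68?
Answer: -492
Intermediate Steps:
(7*16)*(-5) + 68 = 112*(-5) + 68 = -560 + 68 = -492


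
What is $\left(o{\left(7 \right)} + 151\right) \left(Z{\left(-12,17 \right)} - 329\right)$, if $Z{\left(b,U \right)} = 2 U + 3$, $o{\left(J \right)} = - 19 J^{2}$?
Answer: $227760$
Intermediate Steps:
$Z{\left(b,U \right)} = 3 + 2 U$
$\left(o{\left(7 \right)} + 151\right) \left(Z{\left(-12,17 \right)} - 329\right) = \left(- 19 \cdot 7^{2} + 151\right) \left(\left(3 + 2 \cdot 17\right) - 329\right) = \left(\left(-19\right) 49 + 151\right) \left(\left(3 + 34\right) - 329\right) = \left(-931 + 151\right) \left(37 - 329\right) = \left(-780\right) \left(-292\right) = 227760$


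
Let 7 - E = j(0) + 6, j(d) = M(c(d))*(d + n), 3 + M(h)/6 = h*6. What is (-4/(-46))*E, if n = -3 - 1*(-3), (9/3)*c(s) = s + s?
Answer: 2/23 ≈ 0.086957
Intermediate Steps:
c(s) = 2*s/3 (c(s) = (s + s)/3 = (2*s)/3 = 2*s/3)
M(h) = -18 + 36*h (M(h) = -18 + 6*(h*6) = -18 + 6*(6*h) = -18 + 36*h)
n = 0 (n = -3 + 3 = 0)
j(d) = d*(-18 + 24*d) (j(d) = (-18 + 36*(2*d/3))*(d + 0) = (-18 + 24*d)*d = d*(-18 + 24*d))
E = 1 (E = 7 - (6*0*(-3 + 4*0) + 6) = 7 - (6*0*(-3 + 0) + 6) = 7 - (6*0*(-3) + 6) = 7 - (0 + 6) = 7 - 1*6 = 7 - 6 = 1)
(-4/(-46))*E = (-4/(-46))*1 = -1/46*(-4)*1 = (2/23)*1 = 2/23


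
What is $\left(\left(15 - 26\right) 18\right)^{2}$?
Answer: $39204$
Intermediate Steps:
$\left(\left(15 - 26\right) 18\right)^{2} = \left(\left(-11\right) 18\right)^{2} = \left(-198\right)^{2} = 39204$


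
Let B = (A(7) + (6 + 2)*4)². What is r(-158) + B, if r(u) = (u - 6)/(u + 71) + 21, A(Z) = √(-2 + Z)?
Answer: 91514/87 + 64*√5 ≈ 1195.0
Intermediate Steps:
r(u) = 21 + (-6 + u)/(71 + u) (r(u) = (-6 + u)/(71 + u) + 21 = 21 + (-6 + u)/(71 + u))
B = (32 + √5)² (B = (√(-2 + 7) + (6 + 2)*4)² = (√5 + 8*4)² = (√5 + 32)² = (32 + √5)² ≈ 1172.1)
r(-158) + B = 11*(135 + 2*(-158))/(71 - 158) + (32 + √5)² = 11*(135 - 316)/(-87) + (32 + √5)² = 11*(-1/87)*(-181) + (32 + √5)² = 1991/87 + (32 + √5)²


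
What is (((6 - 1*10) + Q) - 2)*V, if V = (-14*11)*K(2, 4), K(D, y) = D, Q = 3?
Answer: 924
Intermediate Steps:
V = -308 (V = -14*11*2 = -154*2 = -308)
(((6 - 1*10) + Q) - 2)*V = (((6 - 1*10) + 3) - 2)*(-308) = (((6 - 10) + 3) - 2)*(-308) = ((-4 + 3) - 2)*(-308) = (-1 - 2)*(-308) = -3*(-308) = 924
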